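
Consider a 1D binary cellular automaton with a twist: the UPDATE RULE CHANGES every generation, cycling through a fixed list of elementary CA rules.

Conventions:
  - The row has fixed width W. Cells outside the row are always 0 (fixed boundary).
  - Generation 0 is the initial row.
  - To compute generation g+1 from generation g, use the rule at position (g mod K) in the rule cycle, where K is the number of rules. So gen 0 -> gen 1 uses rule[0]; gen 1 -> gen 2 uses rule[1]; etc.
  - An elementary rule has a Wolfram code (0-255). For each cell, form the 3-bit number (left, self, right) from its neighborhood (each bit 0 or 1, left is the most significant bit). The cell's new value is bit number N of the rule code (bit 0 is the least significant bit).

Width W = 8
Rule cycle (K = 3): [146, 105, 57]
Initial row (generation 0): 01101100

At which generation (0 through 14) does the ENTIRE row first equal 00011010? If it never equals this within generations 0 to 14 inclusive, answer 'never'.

Gen 0: 01101100
Gen 1 (rule 146): 10000010
Gen 2 (rule 105): 00111000
Gen 3 (rule 57): 10100111
Gen 4 (rule 146): 00011010
Gen 5 (rule 105): 11011100
Gen 6 (rule 57): 10110011
Gen 7 (rule 146): 00001100
Gen 8 (rule 105): 11101101
Gen 9 (rule 57): 10011010
Gen 10 (rule 146): 01100001
Gen 11 (rule 105): 01101100
Gen 12 (rule 57): 01011011
Gen 13 (rule 146): 10000000
Gen 14 (rule 105): 00111111

Answer: 4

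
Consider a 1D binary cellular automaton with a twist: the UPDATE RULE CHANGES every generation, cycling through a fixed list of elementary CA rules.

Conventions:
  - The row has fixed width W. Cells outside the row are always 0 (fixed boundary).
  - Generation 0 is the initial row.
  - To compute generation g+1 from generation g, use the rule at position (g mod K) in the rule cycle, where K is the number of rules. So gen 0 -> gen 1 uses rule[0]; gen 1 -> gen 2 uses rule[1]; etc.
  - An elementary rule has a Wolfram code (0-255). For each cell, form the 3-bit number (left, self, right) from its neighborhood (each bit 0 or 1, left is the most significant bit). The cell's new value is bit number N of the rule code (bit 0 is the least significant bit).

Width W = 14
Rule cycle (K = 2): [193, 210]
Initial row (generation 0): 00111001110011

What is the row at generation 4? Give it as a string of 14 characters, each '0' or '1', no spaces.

Gen 0: 00111001110011
Gen 1 (rule 193): 10011000110001
Gen 2 (rule 210): 01101101011010
Gen 3 (rule 193): 00100100001000
Gen 4 (rule 210): 01011010010100

Answer: 01011010010100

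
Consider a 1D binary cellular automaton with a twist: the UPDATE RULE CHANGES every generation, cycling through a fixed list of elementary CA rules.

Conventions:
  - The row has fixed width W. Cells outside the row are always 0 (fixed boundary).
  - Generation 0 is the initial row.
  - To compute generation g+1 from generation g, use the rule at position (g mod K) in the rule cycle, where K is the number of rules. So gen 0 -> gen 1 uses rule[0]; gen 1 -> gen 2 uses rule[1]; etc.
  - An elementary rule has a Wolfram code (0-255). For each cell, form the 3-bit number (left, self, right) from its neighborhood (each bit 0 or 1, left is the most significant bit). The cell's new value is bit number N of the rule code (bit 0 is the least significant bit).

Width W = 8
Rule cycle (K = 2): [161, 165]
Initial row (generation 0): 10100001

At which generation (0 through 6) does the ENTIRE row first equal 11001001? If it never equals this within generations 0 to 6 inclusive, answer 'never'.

Gen 0: 10100001
Gen 1 (rule 161): 01001100
Gen 2 (rule 165): 01000001
Gen 3 (rule 161): 00011100
Gen 4 (rule 165): 11001001
Gen 5 (rule 161): 00000000
Gen 6 (rule 165): 11111111

Answer: 4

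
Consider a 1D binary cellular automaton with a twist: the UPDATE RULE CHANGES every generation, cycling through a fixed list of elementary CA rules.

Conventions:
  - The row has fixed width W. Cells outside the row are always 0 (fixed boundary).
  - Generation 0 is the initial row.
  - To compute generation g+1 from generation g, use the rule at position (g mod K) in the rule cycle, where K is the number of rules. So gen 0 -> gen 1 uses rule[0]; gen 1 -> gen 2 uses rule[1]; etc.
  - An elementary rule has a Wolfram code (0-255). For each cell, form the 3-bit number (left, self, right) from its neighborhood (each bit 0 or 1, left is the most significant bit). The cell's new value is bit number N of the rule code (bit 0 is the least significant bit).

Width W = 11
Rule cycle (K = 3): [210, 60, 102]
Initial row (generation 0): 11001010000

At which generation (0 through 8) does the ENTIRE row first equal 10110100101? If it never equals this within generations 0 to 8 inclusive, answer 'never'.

Answer: 6

Derivation:
Gen 0: 11001010000
Gen 1 (rule 210): 01110001000
Gen 2 (rule 60): 01001001100
Gen 3 (rule 102): 11011010100
Gen 4 (rule 210): 01001000010
Gen 5 (rule 60): 01101100011
Gen 6 (rule 102): 10110100101
Gen 7 (rule 210): 00010011000
Gen 8 (rule 60): 00011010100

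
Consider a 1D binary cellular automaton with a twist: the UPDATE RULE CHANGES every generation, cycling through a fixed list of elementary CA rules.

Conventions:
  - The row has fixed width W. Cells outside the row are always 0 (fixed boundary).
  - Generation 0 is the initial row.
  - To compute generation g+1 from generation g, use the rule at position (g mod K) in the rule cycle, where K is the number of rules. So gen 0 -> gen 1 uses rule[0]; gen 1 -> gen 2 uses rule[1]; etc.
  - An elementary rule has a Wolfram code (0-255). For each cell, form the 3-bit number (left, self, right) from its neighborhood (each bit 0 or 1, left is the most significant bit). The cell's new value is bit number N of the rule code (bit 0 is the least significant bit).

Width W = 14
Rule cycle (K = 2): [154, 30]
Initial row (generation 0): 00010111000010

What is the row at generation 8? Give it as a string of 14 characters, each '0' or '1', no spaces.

Answer: 10111111001111

Derivation:
Gen 0: 00010111000010
Gen 1 (rule 154): 00100110100101
Gen 2 (rule 30): 01111100111101
Gen 3 (rule 154): 11111011111000
Gen 4 (rule 30): 10000010000100
Gen 5 (rule 154): 01000101001010
Gen 6 (rule 30): 11101101111011
Gen 7 (rule 154): 11001001110010
Gen 8 (rule 30): 10111111001111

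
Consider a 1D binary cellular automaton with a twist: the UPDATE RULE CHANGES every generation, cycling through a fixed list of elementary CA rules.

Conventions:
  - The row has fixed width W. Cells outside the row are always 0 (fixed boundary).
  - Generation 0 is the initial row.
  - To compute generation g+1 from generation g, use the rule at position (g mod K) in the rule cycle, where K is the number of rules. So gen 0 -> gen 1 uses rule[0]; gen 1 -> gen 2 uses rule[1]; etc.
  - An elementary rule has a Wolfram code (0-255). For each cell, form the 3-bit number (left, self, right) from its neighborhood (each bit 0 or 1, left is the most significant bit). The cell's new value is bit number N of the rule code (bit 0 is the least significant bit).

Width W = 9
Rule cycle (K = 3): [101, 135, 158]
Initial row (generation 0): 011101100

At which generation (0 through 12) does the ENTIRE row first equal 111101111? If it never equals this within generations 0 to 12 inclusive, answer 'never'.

Answer: never

Derivation:
Gen 0: 011101100
Gen 1 (rule 101): 000110101
Gen 2 (rule 135): 111000101
Gen 3 (rule 158): 110101101
Gen 4 (rule 101): 011110111
Gen 5 (rule 135): 101100010
Gen 6 (rule 158): 101010111
Gen 7 (rule 101): 111111001
Gen 8 (rule 135): 011110011
Gen 9 (rule 158): 111101110
Gen 10 (rule 101): 000110010
Gen 11 (rule 135): 111000110
Gen 12 (rule 158): 110101101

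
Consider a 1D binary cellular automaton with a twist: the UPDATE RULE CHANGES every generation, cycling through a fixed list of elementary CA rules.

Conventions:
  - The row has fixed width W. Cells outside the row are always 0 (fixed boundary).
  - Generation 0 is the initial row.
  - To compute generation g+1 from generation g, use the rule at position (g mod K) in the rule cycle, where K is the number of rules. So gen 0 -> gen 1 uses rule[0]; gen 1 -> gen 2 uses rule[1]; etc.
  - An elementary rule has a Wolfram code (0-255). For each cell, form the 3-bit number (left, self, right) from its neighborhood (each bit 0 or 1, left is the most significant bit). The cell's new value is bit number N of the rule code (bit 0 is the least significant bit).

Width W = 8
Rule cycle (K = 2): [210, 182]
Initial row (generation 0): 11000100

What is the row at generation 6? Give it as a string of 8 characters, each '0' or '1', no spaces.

Gen 0: 11000100
Gen 1 (rule 210): 01101010
Gen 2 (rule 182): 10011111
Gen 3 (rule 210): 01101111
Gen 4 (rule 182): 10010110
Gen 5 (rule 210): 01100011
Gen 6 (rule 182): 10010100

Answer: 10010100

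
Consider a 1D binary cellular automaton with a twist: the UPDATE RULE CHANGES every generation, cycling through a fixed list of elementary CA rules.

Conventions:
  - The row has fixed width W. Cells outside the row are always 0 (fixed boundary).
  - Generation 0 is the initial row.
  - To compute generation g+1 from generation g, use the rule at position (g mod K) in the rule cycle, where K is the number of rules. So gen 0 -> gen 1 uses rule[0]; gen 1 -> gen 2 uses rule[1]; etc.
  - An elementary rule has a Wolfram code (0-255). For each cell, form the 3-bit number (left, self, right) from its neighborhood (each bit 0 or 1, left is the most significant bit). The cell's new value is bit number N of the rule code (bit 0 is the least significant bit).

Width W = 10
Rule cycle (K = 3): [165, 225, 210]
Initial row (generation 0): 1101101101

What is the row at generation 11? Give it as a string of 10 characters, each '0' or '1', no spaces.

Answer: 0011000101

Derivation:
Gen 0: 1101101101
Gen 1 (rule 165): 0010010011
Gen 2 (rule 225): 1000000001
Gen 3 (rule 210): 0100000010
Gen 4 (rule 165): 0101111010
Gen 5 (rule 225): 0010111100
Gen 6 (rule 210): 0100011110
Gen 7 (rule 165): 0101001100
Gen 8 (rule 225): 0010000101
Gen 9 (rule 210): 0101001000
Gen 10 (rule 165): 0111001011
Gen 11 (rule 225): 0011000101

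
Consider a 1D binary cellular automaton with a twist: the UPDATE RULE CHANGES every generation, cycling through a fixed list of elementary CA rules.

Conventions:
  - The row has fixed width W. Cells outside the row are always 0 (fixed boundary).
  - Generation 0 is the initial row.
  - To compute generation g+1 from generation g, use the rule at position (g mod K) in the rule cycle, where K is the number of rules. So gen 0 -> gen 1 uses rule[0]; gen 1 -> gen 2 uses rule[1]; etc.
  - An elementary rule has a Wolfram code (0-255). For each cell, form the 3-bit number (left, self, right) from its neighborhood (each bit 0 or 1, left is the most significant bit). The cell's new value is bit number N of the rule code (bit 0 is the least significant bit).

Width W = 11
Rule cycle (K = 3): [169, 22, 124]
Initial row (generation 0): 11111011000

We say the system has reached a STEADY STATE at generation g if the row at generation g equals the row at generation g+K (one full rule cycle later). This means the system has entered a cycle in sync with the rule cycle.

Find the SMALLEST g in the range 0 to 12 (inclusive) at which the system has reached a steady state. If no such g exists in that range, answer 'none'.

Gen 0: 11111011000
Gen 1 (rule 169): 11110110011
Gen 2 (rule 22): 00000001100
Gen 3 (rule 124): 00000001110
Gen 4 (rule 169): 11111101100
Gen 5 (rule 22): 00000000010
Gen 6 (rule 124): 00000000011
Gen 7 (rule 169): 11111111010
Gen 8 (rule 22): 00000000011
Gen 9 (rule 124): 00000000011
Gen 10 (rule 169): 11111111010
Gen 11 (rule 22): 00000000011
Gen 12 (rule 124): 00000000011
Gen 13 (rule 169): 11111111010
Gen 14 (rule 22): 00000000011
Gen 15 (rule 124): 00000000011

Answer: 6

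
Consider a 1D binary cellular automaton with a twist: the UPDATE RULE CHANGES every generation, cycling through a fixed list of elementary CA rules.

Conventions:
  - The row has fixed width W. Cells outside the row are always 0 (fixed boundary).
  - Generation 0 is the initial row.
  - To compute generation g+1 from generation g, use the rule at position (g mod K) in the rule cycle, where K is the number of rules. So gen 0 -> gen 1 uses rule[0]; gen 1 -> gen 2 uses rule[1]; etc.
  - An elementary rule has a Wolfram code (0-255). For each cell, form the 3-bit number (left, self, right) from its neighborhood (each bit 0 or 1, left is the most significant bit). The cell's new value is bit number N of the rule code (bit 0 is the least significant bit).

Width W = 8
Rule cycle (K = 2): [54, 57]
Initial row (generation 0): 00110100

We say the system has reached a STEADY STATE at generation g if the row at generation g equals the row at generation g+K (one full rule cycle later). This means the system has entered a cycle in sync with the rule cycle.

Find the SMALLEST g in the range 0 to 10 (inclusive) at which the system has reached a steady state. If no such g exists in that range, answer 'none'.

Gen 0: 00110100
Gen 1 (rule 54): 01001110
Gen 2 (rule 57): 00101001
Gen 3 (rule 54): 01111111
Gen 4 (rule 57): 01000000
Gen 5 (rule 54): 11100000
Gen 6 (rule 57): 10011111
Gen 7 (rule 54): 11100000
Gen 8 (rule 57): 10011111
Gen 9 (rule 54): 11100000
Gen 10 (rule 57): 10011111
Gen 11 (rule 54): 11100000
Gen 12 (rule 57): 10011111

Answer: 5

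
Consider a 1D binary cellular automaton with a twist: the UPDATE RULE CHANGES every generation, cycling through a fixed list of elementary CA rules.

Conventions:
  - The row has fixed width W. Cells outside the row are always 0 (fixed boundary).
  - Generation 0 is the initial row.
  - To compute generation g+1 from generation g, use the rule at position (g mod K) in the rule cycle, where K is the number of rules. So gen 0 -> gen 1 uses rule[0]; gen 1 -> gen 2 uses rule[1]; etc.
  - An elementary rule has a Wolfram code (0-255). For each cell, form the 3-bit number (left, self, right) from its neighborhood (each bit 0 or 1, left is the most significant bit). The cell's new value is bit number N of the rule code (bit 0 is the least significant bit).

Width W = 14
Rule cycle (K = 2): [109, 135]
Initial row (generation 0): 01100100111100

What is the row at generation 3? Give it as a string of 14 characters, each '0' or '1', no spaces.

Gen 0: 01100100111100
Gen 1 (rule 109): 01100100100101
Gen 2 (rule 135): 10001101101101
Gen 3 (rule 109): 10101111111111

Answer: 10101111111111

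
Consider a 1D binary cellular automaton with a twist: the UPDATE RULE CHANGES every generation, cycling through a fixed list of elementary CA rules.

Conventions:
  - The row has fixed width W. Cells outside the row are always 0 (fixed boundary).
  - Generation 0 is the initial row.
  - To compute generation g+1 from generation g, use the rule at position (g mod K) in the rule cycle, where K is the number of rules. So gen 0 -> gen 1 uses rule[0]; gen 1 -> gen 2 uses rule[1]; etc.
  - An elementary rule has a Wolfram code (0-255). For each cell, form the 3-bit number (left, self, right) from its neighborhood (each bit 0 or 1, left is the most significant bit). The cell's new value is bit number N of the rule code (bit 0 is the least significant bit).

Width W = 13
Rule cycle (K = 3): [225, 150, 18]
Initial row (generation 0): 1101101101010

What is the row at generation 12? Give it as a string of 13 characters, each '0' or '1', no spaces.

Gen 0: 1101101101010
Gen 1 (rule 225): 0110110110100
Gen 2 (rule 150): 1000000000110
Gen 3 (rule 18): 0100000001001
Gen 4 (rule 225): 0001111100000
Gen 5 (rule 150): 0010111010000
Gen 6 (rule 18): 0100000001000
Gen 7 (rule 225): 0001111100011
Gen 8 (rule 150): 0010111010100
Gen 9 (rule 18): 0100000000010
Gen 10 (rule 225): 0001111111000
Gen 11 (rule 150): 0010111110100
Gen 12 (rule 18): 0100000000010

Answer: 0100000000010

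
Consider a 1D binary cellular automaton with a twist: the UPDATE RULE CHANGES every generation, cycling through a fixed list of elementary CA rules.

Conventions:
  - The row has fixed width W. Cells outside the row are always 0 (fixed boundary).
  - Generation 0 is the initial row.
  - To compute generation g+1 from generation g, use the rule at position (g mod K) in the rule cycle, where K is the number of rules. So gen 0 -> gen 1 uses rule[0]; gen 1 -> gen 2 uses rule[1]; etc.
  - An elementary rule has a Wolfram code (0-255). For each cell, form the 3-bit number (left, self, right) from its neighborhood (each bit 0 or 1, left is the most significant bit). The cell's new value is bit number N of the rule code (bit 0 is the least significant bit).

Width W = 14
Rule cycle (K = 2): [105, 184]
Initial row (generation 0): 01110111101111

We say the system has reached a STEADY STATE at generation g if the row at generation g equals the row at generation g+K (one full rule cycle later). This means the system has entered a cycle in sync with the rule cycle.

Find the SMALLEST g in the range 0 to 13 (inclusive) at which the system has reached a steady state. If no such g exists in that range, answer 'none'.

Gen 0: 01110111101111
Gen 1 (rule 105): 01011100111001
Gen 2 (rule 184): 00111010110100
Gen 3 (rule 105): 10101101111001
Gen 4 (rule 184): 01011011110100
Gen 5 (rule 105): 00111110011001
Gen 6 (rule 184): 00111101010100
Gen 7 (rule 105): 10100110101001
Gen 8 (rule 184): 01010101010100
Gen 9 (rule 105): 00101010101001
Gen 10 (rule 184): 00010101010100
Gen 11 (rule 105): 11001010101001
Gen 12 (rule 184): 10100101010100
Gen 13 (rule 105): 01000010101001
Gen 14 (rule 184): 00100001010100
Gen 15 (rule 105): 10001100101001

Answer: none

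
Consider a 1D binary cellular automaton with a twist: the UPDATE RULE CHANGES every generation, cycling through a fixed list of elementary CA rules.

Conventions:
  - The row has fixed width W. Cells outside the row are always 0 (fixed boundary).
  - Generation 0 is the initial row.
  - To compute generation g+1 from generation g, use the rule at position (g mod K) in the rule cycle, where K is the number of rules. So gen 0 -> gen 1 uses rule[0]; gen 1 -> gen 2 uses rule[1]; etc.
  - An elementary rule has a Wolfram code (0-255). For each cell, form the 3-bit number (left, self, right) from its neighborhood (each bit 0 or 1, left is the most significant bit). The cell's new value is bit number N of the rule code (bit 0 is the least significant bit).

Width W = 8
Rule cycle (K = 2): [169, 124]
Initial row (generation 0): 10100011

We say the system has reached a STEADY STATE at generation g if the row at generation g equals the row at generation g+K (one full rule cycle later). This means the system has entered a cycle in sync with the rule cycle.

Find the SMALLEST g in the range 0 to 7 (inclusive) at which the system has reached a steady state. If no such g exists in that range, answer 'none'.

Gen 0: 10100011
Gen 1 (rule 169): 01001010
Gen 2 (rule 124): 01101111
Gen 3 (rule 169): 01011110
Gen 4 (rule 124): 01110011
Gen 5 (rule 169): 01100010
Gen 6 (rule 124): 01110011
Gen 7 (rule 169): 01100010
Gen 8 (rule 124): 01110011
Gen 9 (rule 169): 01100010

Answer: 4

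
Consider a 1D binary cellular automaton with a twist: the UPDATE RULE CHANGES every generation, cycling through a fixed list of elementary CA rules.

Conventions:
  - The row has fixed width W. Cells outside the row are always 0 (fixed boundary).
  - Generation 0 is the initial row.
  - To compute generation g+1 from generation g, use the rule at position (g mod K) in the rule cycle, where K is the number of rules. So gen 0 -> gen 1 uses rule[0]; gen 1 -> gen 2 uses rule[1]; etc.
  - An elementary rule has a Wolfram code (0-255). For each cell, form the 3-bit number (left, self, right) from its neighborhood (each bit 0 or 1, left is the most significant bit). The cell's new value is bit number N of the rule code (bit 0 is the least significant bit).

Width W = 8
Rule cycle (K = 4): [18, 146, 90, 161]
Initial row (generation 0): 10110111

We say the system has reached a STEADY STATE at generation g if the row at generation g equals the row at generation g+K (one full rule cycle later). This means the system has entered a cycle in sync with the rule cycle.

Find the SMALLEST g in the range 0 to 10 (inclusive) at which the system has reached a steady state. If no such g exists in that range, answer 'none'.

Gen 0: 10110111
Gen 1 (rule 18): 00000000
Gen 2 (rule 146): 00000000
Gen 3 (rule 90): 00000000
Gen 4 (rule 161): 11111111
Gen 5 (rule 18): 00000000
Gen 6 (rule 146): 00000000
Gen 7 (rule 90): 00000000
Gen 8 (rule 161): 11111111
Gen 9 (rule 18): 00000000
Gen 10 (rule 146): 00000000
Gen 11 (rule 90): 00000000
Gen 12 (rule 161): 11111111
Gen 13 (rule 18): 00000000
Gen 14 (rule 146): 00000000

Answer: 1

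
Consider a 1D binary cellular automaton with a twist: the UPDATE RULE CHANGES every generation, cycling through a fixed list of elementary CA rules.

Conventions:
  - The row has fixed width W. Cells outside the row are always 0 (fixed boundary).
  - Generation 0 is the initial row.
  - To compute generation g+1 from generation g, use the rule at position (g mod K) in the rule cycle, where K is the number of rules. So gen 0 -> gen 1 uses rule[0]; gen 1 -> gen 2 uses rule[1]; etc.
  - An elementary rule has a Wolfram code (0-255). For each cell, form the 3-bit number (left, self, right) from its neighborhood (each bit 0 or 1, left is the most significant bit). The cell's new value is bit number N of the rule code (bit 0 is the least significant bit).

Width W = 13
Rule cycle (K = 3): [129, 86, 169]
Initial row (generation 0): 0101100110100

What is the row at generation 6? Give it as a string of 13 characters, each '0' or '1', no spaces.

Answer: 0011111010011

Derivation:
Gen 0: 0101100110100
Gen 1 (rule 129): 0000000000001
Gen 2 (rule 86): 0000000000011
Gen 3 (rule 169): 1111111111010
Gen 4 (rule 129): 0111111110000
Gen 5 (rule 86): 1000000011000
Gen 6 (rule 169): 0011111010011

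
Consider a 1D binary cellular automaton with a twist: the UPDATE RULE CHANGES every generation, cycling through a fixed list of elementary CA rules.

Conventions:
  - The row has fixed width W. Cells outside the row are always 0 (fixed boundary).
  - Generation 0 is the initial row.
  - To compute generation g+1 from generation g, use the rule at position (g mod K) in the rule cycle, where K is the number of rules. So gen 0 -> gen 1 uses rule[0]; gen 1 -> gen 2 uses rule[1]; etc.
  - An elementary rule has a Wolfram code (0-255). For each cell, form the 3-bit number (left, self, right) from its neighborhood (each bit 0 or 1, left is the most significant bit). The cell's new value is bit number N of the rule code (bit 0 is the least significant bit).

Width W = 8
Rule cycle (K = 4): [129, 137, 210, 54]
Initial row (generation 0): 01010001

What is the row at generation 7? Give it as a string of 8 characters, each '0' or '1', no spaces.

Gen 0: 01010001
Gen 1 (rule 129): 00000100
Gen 2 (rule 137): 11110001
Gen 3 (rule 210): 01111010
Gen 4 (rule 54): 10000111
Gen 5 (rule 129): 00110010
Gen 6 (rule 137): 10100000
Gen 7 (rule 210): 00010000

Answer: 00010000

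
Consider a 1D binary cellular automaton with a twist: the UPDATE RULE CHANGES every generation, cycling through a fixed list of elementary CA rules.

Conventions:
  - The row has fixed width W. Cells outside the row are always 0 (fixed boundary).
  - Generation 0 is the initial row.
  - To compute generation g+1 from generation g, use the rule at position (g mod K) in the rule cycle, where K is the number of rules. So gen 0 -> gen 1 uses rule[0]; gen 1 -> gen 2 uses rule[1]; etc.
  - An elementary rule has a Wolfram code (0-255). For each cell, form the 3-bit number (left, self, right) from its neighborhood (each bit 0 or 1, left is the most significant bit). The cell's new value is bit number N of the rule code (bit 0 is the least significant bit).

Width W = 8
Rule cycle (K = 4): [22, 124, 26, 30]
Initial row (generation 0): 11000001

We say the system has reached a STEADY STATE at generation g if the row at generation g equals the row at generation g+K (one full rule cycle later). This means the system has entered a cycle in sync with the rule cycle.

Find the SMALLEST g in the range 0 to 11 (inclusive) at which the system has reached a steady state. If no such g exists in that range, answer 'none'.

Gen 0: 11000001
Gen 1 (rule 22): 00100011
Gen 2 (rule 124): 00110011
Gen 3 (rule 26): 01101110
Gen 4 (rule 30): 11001001
Gen 5 (rule 22): 00111111
Gen 6 (rule 124): 00100001
Gen 7 (rule 26): 01010010
Gen 8 (rule 30): 11011111
Gen 9 (rule 22): 00000000
Gen 10 (rule 124): 00000000
Gen 11 (rule 26): 00000000
Gen 12 (rule 30): 00000000
Gen 13 (rule 22): 00000000
Gen 14 (rule 124): 00000000
Gen 15 (rule 26): 00000000

Answer: 9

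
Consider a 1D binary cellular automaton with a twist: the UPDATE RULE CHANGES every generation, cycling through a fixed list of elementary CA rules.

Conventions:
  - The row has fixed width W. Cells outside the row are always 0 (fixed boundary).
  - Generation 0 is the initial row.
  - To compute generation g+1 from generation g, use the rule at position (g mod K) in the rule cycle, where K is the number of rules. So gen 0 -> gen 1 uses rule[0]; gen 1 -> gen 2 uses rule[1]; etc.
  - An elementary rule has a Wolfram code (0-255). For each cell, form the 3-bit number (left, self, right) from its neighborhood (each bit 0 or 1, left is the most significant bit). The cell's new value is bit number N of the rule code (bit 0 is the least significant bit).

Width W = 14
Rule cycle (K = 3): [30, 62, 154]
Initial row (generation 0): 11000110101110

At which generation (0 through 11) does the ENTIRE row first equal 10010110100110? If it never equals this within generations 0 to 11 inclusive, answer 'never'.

Answer: 6

Derivation:
Gen 0: 11000110101110
Gen 1 (rule 30): 10101100101001
Gen 2 (rule 62): 11111011111111
Gen 3 (rule 154): 11110011111110
Gen 4 (rule 30): 10001110000001
Gen 5 (rule 62): 11011001000011
Gen 6 (rule 154): 10010110100110
Gen 7 (rule 30): 11110100111101
Gen 8 (rule 62): 10001111100011
Gen 9 (rule 154): 01011111010110
Gen 10 (rule 30): 11010000010101
Gen 11 (rule 62): 10111000111111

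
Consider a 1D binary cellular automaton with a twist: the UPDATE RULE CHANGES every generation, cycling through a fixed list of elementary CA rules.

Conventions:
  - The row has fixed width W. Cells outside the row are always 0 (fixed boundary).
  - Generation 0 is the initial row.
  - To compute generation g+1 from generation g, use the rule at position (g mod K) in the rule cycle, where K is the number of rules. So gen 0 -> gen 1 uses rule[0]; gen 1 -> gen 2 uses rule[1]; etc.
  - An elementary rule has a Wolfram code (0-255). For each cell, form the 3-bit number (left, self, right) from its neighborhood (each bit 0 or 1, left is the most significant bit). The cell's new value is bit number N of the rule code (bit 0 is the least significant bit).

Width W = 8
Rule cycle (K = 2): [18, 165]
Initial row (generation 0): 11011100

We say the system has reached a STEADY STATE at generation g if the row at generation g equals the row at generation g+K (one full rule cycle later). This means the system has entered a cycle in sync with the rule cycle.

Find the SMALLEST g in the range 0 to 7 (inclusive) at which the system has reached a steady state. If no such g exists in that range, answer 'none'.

Answer: 5

Derivation:
Gen 0: 11011100
Gen 1 (rule 18): 00000010
Gen 2 (rule 165): 11111010
Gen 3 (rule 18): 00000001
Gen 4 (rule 165): 11111101
Gen 5 (rule 18): 00000000
Gen 6 (rule 165): 11111111
Gen 7 (rule 18): 00000000
Gen 8 (rule 165): 11111111
Gen 9 (rule 18): 00000000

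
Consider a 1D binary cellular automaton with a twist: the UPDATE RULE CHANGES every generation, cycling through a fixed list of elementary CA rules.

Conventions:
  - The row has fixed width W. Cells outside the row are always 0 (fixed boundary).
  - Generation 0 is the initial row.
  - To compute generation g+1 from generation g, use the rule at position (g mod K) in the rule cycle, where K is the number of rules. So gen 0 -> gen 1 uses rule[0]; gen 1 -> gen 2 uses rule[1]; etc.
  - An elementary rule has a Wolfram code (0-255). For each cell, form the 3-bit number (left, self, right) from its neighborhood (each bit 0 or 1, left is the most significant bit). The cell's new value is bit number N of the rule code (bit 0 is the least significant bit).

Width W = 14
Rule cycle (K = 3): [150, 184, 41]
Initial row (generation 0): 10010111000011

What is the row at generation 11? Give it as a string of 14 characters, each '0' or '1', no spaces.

Answer: 01001110101101

Derivation:
Gen 0: 10010111000011
Gen 1 (rule 150): 11110010100100
Gen 2 (rule 184): 11101001010010
Gen 3 (rule 41): 10010000100000
Gen 4 (rule 150): 11111001110000
Gen 5 (rule 184): 11110101101000
Gen 6 (rule 41): 10001011010011
Gen 7 (rule 150): 11011000011100
Gen 8 (rule 184): 10110100011010
Gen 9 (rule 41): 01101001010100
Gen 10 (rule 150): 10001111010110
Gen 11 (rule 184): 01001110101101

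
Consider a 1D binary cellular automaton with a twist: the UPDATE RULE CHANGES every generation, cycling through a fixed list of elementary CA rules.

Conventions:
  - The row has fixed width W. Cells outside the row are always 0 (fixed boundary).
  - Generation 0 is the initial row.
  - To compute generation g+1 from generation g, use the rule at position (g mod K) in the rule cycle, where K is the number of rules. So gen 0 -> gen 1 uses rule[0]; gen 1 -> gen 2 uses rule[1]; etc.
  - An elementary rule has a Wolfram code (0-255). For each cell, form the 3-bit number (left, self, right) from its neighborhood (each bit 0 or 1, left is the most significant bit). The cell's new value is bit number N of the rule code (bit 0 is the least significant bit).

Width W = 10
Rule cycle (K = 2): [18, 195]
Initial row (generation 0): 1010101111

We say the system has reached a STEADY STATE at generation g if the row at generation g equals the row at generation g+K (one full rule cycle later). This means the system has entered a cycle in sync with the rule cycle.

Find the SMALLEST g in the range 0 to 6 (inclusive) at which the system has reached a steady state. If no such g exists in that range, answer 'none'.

Gen 0: 1010101111
Gen 1 (rule 18): 0000000000
Gen 2 (rule 195): 1111111111
Gen 3 (rule 18): 0000000000
Gen 4 (rule 195): 1111111111
Gen 5 (rule 18): 0000000000
Gen 6 (rule 195): 1111111111
Gen 7 (rule 18): 0000000000
Gen 8 (rule 195): 1111111111

Answer: 1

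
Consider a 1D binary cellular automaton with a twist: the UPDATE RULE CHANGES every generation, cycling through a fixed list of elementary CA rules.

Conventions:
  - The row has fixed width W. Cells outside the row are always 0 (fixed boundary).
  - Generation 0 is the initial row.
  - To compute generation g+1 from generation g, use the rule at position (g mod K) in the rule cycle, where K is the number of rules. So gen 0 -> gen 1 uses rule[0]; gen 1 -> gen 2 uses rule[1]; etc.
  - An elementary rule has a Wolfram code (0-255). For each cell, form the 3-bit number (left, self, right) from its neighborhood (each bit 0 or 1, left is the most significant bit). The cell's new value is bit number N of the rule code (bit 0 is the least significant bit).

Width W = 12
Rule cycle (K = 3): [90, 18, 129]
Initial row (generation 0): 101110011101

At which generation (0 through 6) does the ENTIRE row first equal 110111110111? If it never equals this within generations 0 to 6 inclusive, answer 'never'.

Gen 0: 101110011101
Gen 1 (rule 90): 001011110100
Gen 2 (rule 18): 010000000010
Gen 3 (rule 129): 000111111000
Gen 4 (rule 90): 001100001100
Gen 5 (rule 18): 010010010010
Gen 6 (rule 129): 000000000000

Answer: never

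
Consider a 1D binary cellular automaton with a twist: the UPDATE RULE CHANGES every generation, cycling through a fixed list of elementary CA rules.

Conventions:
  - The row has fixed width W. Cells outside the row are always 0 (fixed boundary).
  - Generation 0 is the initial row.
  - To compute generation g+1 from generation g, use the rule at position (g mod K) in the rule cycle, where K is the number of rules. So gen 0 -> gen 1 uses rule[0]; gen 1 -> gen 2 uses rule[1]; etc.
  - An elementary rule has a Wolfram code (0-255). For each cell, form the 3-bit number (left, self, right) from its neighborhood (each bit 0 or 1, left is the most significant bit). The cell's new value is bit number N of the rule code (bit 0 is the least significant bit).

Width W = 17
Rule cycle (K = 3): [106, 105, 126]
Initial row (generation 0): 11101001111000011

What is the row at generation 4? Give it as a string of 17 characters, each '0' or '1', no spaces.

Gen 0: 11101001111000011
Gen 1 (rule 106): 10110011001000111
Gen 2 (rule 105): 01110011000010101
Gen 3 (rule 126): 11011111100111111
Gen 4 (rule 106): 11110000101100001

Answer: 11110000101100001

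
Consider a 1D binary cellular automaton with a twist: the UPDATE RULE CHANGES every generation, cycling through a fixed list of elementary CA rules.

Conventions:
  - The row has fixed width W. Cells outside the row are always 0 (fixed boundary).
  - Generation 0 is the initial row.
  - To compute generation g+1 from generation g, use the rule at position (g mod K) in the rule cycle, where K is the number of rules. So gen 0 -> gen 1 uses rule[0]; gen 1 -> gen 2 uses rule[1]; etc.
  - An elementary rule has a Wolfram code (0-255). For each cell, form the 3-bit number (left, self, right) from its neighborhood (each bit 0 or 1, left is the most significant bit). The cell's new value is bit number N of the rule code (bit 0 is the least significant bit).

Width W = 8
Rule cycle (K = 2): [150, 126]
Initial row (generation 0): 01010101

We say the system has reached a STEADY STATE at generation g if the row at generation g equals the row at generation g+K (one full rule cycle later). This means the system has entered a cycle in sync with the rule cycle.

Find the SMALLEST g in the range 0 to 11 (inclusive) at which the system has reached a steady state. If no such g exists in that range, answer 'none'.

Answer: none

Derivation:
Gen 0: 01010101
Gen 1 (rule 150): 11010101
Gen 2 (rule 126): 11111111
Gen 3 (rule 150): 01111110
Gen 4 (rule 126): 11000011
Gen 5 (rule 150): 00100100
Gen 6 (rule 126): 01111110
Gen 7 (rule 150): 10111101
Gen 8 (rule 126): 11100111
Gen 9 (rule 150): 01011010
Gen 10 (rule 126): 11111111
Gen 11 (rule 150): 01111110
Gen 12 (rule 126): 11000011
Gen 13 (rule 150): 00100100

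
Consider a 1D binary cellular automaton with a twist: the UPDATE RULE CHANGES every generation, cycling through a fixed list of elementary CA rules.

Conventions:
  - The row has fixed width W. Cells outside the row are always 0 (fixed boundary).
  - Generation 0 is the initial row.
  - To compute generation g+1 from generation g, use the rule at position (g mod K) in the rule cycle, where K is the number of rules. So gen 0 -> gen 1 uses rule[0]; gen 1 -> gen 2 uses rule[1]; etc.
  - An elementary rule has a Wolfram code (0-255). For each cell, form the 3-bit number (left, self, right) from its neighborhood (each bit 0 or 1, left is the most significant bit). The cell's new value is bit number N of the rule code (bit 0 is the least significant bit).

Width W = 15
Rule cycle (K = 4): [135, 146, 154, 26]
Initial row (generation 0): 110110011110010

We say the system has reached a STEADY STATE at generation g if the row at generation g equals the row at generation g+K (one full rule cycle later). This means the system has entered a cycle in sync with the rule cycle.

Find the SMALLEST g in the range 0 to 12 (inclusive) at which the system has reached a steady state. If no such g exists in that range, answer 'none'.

Gen 0: 110110011110010
Gen 1 (rule 135): 000000101100110
Gen 2 (rule 146): 000001000011001
Gen 3 (rule 154): 000010100110110
Gen 4 (rule 26): 000100011100101
Gen 5 (rule 135): 111101101001101
Gen 6 (rule 146): 011000000110000
Gen 7 (rule 154): 110100001101000
Gen 8 (rule 26): 100010011000100
Gen 9 (rule 135): 101110100011101
Gen 10 (rule 146): 000100010101000
Gen 11 (rule 154): 001010100000100
Gen 12 (rule 26): 010000010001010
Gen 13 (rule 135): 110111110111010
Gen 14 (rule 146): 000011100010001
Gen 15 (rule 154): 000111010101010
Gen 16 (rule 26): 001100000000001

Answer: none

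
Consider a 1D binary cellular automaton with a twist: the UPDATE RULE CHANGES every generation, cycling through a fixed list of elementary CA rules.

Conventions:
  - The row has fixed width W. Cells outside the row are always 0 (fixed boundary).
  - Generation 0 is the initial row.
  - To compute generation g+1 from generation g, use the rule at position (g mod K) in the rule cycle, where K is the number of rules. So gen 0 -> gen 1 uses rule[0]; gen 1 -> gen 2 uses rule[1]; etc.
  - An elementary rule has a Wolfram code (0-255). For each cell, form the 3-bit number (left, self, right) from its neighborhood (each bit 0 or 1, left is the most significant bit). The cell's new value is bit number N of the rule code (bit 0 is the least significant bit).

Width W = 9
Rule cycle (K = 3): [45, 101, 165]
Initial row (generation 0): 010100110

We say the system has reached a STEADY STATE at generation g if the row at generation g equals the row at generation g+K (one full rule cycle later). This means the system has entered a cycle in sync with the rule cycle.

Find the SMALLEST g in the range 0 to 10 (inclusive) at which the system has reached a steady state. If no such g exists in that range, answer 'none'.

Answer: none

Derivation:
Gen 0: 010100110
Gen 1 (rule 45): 011100100
Gen 2 (rule 101): 000100101
Gen 3 (rule 165): 110100111
Gen 4 (rule 45): 101100100
Gen 5 (rule 101): 110100101
Gen 6 (rule 165): 001100111
Gen 7 (rule 45): 101000100
Gen 8 (rule 101): 111010101
Gen 9 (rule 165): 010111111
Gen 10 (rule 45): 011100000
Gen 11 (rule 101): 000101111
Gen 12 (rule 165): 110110110
Gen 13 (rule 45): 101101100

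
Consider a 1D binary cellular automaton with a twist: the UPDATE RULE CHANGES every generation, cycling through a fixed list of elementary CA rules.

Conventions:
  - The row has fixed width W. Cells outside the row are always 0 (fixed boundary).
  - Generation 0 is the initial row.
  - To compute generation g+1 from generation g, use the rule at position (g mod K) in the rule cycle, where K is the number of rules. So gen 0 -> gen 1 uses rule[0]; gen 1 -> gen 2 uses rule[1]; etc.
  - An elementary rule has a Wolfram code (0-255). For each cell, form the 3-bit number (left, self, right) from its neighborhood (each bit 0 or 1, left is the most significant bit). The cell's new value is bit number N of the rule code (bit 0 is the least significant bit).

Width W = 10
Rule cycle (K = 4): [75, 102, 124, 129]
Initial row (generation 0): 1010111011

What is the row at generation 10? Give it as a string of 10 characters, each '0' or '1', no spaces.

Gen 0: 1010111011
Gen 1 (rule 75): 0000101011
Gen 2 (rule 102): 0001111101
Gen 3 (rule 124): 0001000111
Gen 4 (rule 129): 1100010010
Gen 5 (rule 75): 1101100100
Gen 6 (rule 102): 0110101100
Gen 7 (rule 124): 0111111110
Gen 8 (rule 129): 0011111100
Gen 9 (rule 75): 1110000101
Gen 10 (rule 102): 0010001111

Answer: 0010001111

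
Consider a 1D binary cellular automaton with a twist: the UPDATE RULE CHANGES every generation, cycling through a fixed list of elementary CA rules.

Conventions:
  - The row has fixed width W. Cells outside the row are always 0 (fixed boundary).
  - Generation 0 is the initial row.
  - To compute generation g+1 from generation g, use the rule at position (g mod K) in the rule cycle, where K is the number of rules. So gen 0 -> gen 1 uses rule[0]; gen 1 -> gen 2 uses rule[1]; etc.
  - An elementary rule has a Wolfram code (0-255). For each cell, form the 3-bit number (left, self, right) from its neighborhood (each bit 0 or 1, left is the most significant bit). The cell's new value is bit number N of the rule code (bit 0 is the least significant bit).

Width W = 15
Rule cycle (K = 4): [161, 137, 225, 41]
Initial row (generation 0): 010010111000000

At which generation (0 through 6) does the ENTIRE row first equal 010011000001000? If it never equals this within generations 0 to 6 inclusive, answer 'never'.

Gen 0: 010010111000000
Gen 1 (rule 161): 000001010011111
Gen 2 (rule 137): 111100000011110
Gen 3 (rule 225): 011101111001110
Gen 4 (rule 41): 010011000001000
Gen 5 (rule 161): 000000011100011
Gen 6 (rule 137): 111111011001010

Answer: 4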